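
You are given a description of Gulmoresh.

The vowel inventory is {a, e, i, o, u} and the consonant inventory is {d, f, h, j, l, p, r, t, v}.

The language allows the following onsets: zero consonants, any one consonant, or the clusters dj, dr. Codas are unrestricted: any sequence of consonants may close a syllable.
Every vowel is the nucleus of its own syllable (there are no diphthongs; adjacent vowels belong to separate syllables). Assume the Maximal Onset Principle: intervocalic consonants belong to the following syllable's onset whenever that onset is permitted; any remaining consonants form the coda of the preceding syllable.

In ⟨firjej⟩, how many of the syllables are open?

0

The vowels are i, e — 2 nuclei, so 2 syllables.
σ1/σ2 boundary: /rj/ — longest licit onset from the right is /j/, leaving /r/ as coda.
Putting it together: fir.jej.
Classifying each syllable: /fir/ (closed), /jej/ (closed).
Open syllables: 0.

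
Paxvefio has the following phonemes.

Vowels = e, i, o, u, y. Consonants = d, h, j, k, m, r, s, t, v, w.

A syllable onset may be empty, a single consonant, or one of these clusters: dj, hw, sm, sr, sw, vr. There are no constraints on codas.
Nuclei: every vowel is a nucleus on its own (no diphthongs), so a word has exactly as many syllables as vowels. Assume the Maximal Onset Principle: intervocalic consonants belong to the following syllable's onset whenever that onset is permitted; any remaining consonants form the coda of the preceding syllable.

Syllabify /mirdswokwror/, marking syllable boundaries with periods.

Nuclei (vowels): i, o, o → 3 syllables.
V1 /i/ – V2 /o/: cluster /rdsw/ — the longest permitted-onset suffix is /sw/; onset = /sw/, preceding coda = /rd/.
V2 /o/ – V3 /o/: /kwr/ splits as /kw/ + /r/ (/r/ is the longest suffix that is a licit onset).

mird.swokw.ror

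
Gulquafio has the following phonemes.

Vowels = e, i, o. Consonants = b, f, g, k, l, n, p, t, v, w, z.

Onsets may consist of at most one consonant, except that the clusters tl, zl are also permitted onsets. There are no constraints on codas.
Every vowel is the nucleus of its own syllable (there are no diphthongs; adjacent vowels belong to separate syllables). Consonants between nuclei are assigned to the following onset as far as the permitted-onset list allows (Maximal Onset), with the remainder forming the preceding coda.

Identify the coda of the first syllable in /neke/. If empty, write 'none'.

none

Nuclei (vowels): e, e → 2 syllables.
/e…e/ gap (V1→V2): /k/ is a single consonant, so it becomes the next onset.
Result: ne.ke.
Syllable 1 is /ne/: onset /n/, nucleus /e/, coda ∅.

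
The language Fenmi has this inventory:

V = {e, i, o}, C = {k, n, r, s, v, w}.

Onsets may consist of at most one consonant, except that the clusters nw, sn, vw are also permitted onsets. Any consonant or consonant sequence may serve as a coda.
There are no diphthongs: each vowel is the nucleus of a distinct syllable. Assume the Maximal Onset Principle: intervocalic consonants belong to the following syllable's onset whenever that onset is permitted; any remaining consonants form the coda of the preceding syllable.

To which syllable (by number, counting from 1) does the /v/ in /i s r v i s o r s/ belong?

Vowels present: i, i, o; each is a nucleus, giving 3 syllables.
σ1/σ2 boundary: /srv/ — longest licit onset from the right is /v/, leaving /sr/ as coda.
σ2/σ3 boundary: /s/ is a single consonant, so it becomes the next onset.
Result: isr.vi.sors.
The /v/ is in the onset of syllable 2 (/vi/).

2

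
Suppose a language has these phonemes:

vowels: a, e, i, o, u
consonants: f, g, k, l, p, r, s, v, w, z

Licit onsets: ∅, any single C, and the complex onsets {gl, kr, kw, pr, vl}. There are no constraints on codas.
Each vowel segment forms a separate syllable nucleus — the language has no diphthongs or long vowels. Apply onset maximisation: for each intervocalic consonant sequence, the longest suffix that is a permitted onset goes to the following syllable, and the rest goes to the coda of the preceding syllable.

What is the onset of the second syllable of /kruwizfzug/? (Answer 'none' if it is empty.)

Nuclei (vowels): u, i, u → 3 syllables.
V1 /u/ – V2 /i/: just /w/ — single C goes to the following onset.
V2 /i/ – V3 /u/: /zfz/ splits as /zf/ + /z/ (/z/ is the longest suffix that is a licit onset).
Syllabification: kru.wizf.zug.
Syllable 2 is /wizf/: onset /w/, nucleus /i/, coda /zf/.

w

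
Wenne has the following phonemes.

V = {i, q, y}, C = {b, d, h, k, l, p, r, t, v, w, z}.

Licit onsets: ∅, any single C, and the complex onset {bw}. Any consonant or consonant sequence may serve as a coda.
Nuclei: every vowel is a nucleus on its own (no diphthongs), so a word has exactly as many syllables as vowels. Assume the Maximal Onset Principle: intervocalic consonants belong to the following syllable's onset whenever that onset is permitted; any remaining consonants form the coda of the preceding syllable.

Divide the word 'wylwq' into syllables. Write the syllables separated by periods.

wyl.wq

Vowels present: y, q; each is a nucleus, giving 2 syllables.
V1 /y/ – V2 /q/: /lw/ splits as /l/ + /w/ (/w/ is the longest suffix that is a licit onset).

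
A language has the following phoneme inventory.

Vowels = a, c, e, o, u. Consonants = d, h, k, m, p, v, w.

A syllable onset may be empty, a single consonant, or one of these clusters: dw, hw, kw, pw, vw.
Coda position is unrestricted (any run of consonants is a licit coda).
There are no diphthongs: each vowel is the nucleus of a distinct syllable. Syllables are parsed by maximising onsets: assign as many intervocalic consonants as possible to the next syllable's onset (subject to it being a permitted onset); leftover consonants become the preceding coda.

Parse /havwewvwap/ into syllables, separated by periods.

The vowels are a, e, a — 3 nuclei, so 3 syllables.
V1 /a/ – V2 /e/: /vw/ is a licit onset in full, so it all attaches to the next syllable.
V2 /e/ – V3 /a/: /wvw/ splits as /w/ + /vw/ (/vw/ is the longest suffix that is a licit onset).

ha.vwew.vwap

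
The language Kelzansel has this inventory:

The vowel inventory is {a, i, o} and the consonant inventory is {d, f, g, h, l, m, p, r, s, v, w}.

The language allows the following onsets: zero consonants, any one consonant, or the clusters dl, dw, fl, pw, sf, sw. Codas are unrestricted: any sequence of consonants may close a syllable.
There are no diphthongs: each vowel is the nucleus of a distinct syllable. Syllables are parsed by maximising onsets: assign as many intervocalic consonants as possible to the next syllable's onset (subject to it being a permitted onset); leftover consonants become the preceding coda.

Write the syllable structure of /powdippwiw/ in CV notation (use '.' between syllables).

CVC.CVC.CCVC

Nuclei (vowels): o, i, i → 3 syllables.
V1 /o/ – V2 /i/: /wd/ splits as /w/ + /d/ (/d/ is the longest suffix that is a licit onset).
V2 /i/ – V3 /i/: cluster /ppw/ — the longest permitted-onset suffix is /pw/; onset = /pw/, preceding coda = /p/.
Syllabification: pow.dip.pwiw.
Mapping each syllable to C/V: /pow/ → CVC, /dip/ → CVC, /pwiw/ → CCVC.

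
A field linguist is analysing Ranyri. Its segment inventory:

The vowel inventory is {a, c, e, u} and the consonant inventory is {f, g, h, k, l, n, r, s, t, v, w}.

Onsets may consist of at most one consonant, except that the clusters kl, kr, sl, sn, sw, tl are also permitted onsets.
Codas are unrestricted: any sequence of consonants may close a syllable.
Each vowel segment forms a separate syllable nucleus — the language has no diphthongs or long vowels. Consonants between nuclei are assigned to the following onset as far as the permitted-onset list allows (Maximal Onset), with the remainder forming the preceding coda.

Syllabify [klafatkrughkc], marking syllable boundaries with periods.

kla.fat.krugh.kc

Vowels present: a, a, u, c; each is a nucleus, giving 4 syllables.
/a…a/ gap (V1→V2): /f/ → onset of the next syllable (single consonants are always licit onsets).
/a…u/ gap (V2→V3): /tkr/ — longest licit onset from the right is /kr/, leaving /t/ as coda.
/u…c/ gap (V3→V4): /ghk/; trying suffixes from longest down, /k/ is the first permitted one, so coda /gh/ | onset /k/.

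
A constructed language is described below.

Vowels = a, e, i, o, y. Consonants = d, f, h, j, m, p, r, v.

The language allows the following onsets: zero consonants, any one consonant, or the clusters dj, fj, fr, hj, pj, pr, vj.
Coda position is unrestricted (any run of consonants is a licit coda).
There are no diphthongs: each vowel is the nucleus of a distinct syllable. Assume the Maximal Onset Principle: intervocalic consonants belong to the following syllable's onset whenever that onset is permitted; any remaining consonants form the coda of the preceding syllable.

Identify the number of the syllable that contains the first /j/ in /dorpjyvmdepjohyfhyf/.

2

Nuclei (vowels): o, y, e, o, y, y → 6 syllables.
/o…y/ gap (V1→V2): /rpj/; trying suffixes from longest down, /pj/ is the first permitted one, so coda /r/ | onset /pj/.
/y…e/ gap (V2→V3): /vmd/ splits as /vm/ + /d/ (/d/ is the longest suffix that is a licit onset).
/e…o/ gap (V3→V4): cluster /pj/ — /pj/ is itself a permitted onset, so the whole cluster goes right; preceding coda = ∅.
/o…y/ gap (V4→V5): /h/ is a single consonant, so it becomes the next onset.
/y…y/ gap (V5→V6): /fh/ splits as /f/ + /h/ (/h/ is the longest suffix that is a licit onset).
So the parse is dor.pjyvm.de.pjo.hyf.hyf.
The first /j/ is in the onset of syllable 2 (/pjyvm/).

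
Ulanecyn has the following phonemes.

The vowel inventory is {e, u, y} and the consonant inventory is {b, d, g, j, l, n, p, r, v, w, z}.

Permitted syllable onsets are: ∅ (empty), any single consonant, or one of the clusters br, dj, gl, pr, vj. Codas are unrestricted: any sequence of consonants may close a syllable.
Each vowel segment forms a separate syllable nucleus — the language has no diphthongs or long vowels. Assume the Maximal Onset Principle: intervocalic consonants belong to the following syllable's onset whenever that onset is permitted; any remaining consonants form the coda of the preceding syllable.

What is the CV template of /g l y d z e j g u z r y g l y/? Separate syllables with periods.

Vowels present: y, e, u, y, y; each is a nucleus, giving 5 syllables.
σ1/σ2 boundary: /dz/; trying suffixes from longest down, /z/ is the first permitted one, so coda /d/ | onset /z/.
σ2/σ3 boundary: /jg/ — longest licit onset from the right is /g/, leaving /j/ as coda.
σ3/σ4 boundary: /zr/ splits as /z/ + /r/ (/r/ is the longest suffix that is a licit onset).
σ4/σ5 boundary: /gl/ — entire cluster is a permitted onset → onset /gl/, coda ∅.
Putting it together: glyd.zej.guz.ry.gly.
Mapping each syllable to C/V: /glyd/ → CCVC, /zej/ → CVC, /guz/ → CVC, /ry/ → CV, /gly/ → CCV.

CCVC.CVC.CVC.CV.CCV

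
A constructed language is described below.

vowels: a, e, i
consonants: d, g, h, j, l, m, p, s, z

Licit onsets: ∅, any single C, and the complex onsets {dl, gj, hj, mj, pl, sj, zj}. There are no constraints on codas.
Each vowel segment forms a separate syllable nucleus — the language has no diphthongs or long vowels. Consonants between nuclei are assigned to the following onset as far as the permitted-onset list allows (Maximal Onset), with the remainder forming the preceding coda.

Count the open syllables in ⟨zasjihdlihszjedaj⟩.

Vowels present: a, i, i, e, a; each is a nucleus, giving 5 syllables.
/a…i/ gap (V1→V2): /sj/ is a licit onset in full, so it all attaches to the next syllable.
/i…i/ gap (V2→V3): cluster /hdl/ — the longest permitted-onset suffix is /dl/; onset = /dl/, preceding coda = /h/.
/i…e/ gap (V3→V4): /hszj/; trying suffixes from longest down, /zj/ is the first permitted one, so coda /hs/ | onset /zj/.
/e…a/ gap (V4→V5): just /d/ — single C goes to the following onset.
Putting it together: za.sjih.dlihs.zje.daj.
Classifying each syllable: /za/ (open), /sjih/ (closed), /dlihs/ (closed), /zje/ (open), /daj/ (closed).
Open syllables: 2.

2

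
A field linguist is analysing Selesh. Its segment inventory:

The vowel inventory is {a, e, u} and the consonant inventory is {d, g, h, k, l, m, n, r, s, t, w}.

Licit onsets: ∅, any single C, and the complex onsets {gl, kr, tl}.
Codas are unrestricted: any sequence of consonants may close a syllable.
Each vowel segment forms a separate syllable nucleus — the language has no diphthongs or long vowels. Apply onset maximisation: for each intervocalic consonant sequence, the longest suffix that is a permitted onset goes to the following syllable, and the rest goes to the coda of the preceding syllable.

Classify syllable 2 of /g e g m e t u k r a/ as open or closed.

open

The vowels are e, e, u, a — 4 nuclei, so 4 syllables.
σ1/σ2 boundary: /gm/ splits as /g/ + /m/ (/m/ is the longest suffix that is a licit onset).
σ2/σ3 boundary: /t/ → onset of the next syllable (single consonants are always licit onsets).
σ3/σ4 boundary: cluster /kr/ — /kr/ is itself a permitted onset, so the whole cluster goes right; preceding coda = ∅.
Result: geg.me.tu.kra.
Syllable 2 is /me/; it ends in its nucleus with no coda, so it is open.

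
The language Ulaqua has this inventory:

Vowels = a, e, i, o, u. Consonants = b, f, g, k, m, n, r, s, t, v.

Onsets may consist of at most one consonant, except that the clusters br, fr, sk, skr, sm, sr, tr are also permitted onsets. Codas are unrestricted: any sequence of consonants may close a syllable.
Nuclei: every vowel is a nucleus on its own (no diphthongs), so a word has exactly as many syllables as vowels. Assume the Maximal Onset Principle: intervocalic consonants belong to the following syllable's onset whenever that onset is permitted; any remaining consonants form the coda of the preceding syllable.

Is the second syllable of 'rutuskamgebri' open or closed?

Vowels present: u, u, a, e, i; each is a nucleus, giving 5 syllables.
Between /u/ (V1) and /u/ (V2): /t/ is a single consonant, so it becomes the next onset.
Between /u/ (V2) and /a/ (V3): /sk/ is a licit onset in full, so it all attaches to the next syllable.
Between /a/ (V3) and /e/ (V4): /mg/ splits as /m/ + /g/ (/g/ is the longest suffix that is a licit onset).
Between /e/ (V4) and /i/ (V5): /br/ is a licit onset in full, so it all attaches to the next syllable.
So the parse is ru.tu.skam.ge.bri.
Syllable 2 is /tu/; it ends in its nucleus with no coda, so it is open.

open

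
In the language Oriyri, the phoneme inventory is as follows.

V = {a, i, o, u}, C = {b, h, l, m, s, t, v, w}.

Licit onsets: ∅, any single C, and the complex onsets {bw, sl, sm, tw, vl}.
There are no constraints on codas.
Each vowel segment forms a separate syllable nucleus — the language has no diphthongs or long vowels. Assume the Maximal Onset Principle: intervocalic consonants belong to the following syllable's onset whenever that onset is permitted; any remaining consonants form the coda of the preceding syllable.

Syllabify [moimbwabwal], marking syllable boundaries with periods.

mo.im.bwa.bwal

Nuclei (vowels): o, i, a, a → 4 syllables.
σ1/σ2 boundary: hiatus — the boundary sits between the two vowels.
σ2/σ3 boundary: cluster /mbw/ — the longest permitted-onset suffix is /bw/; onset = /bw/, preceding coda = /m/.
σ3/σ4 boundary: cluster /bw/ — /bw/ is itself a permitted onset, so the whole cluster goes right; preceding coda = ∅.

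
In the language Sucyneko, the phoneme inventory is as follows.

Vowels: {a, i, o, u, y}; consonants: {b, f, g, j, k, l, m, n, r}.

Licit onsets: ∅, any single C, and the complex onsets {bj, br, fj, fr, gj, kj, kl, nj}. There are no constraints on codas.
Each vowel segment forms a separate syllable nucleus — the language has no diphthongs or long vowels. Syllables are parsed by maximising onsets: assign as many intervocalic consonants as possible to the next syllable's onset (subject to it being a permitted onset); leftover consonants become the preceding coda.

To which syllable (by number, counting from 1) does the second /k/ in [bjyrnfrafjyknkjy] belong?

Nuclei (vowels): y, a, y, y → 4 syllables.
V1 /y/ – V2 /a/: /rnfr/ — longest licit onset from the right is /fr/, leaving /rn/ as coda.
V2 /a/ – V3 /y/: cluster /fj/ — /fj/ is itself a permitted onset, so the whole cluster goes right; preceding coda = ∅.
V3 /y/ – V4 /y/: /knkj/ splits as /kn/ + /kj/ (/kj/ is the longest suffix that is a licit onset).
Result: bjyrn.fra.fjykn.kjy.
The second /k/ is in the onset of syllable 4 (/kjy/).

4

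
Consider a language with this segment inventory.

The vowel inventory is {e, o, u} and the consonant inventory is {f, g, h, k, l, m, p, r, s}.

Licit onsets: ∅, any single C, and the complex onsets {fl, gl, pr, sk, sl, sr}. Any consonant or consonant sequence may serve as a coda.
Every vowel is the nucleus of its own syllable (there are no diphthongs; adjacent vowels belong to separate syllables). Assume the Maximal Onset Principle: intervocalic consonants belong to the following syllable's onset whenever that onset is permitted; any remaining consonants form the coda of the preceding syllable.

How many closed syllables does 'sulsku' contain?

Nuclei (vowels): u, u → 2 syllables.
/u…u/ gap (V1→V2): /lsk/ splits as /l/ + /sk/ (/sk/ is the longest suffix that is a licit onset).
Result: sul.sku.
Classifying each syllable: /sul/ (closed), /sku/ (open).
Closed syllables: 1.

1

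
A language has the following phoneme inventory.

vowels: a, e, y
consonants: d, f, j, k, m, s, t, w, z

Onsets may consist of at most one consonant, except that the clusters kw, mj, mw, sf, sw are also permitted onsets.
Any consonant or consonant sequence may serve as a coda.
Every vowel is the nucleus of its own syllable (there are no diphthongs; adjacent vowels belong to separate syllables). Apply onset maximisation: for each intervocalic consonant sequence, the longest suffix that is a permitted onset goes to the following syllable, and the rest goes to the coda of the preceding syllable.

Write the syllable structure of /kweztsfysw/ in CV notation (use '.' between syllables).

CCVCC.CCVCC

Vowels present: e, y; each is a nucleus, giving 2 syllables.
/e…y/ gap (V1→V2): /ztsf/ splits as /zt/ + /sf/ (/sf/ is the longest suffix that is a licit onset).
Syllabification: kwezt.sfysw.
Mapping each syllable to C/V: /kwezt/ → CCVCC, /sfysw/ → CCVCC.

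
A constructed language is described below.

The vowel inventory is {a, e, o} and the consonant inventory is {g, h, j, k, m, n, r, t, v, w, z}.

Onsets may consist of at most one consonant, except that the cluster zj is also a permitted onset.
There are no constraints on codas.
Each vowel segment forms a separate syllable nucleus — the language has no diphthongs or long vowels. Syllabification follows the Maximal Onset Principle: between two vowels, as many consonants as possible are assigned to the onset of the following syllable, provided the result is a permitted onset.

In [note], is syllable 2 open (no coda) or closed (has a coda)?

The vowels are o, e — 2 nuclei, so 2 syllables.
σ1/σ2 boundary: /t/ is a single consonant, so it becomes the next onset.
So the parse is no.te.
Syllable 2 is /te/; it ends in its nucleus with no coda, so it is open.

open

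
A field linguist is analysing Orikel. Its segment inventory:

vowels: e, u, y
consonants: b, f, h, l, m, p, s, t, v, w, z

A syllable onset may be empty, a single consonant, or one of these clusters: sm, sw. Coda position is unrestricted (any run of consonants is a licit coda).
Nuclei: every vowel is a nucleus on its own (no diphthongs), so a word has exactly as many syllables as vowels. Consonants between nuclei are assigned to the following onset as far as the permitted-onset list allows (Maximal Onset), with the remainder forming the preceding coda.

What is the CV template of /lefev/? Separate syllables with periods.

The vowels are e, e — 2 nuclei, so 2 syllables.
Between /e/ (V1) and /e/ (V2): /f/ → onset of the next syllable (single consonants are always licit onsets).
So the parse is le.fev.
Mapping each syllable to C/V: /le/ → CV, /fev/ → CVC.

CV.CVC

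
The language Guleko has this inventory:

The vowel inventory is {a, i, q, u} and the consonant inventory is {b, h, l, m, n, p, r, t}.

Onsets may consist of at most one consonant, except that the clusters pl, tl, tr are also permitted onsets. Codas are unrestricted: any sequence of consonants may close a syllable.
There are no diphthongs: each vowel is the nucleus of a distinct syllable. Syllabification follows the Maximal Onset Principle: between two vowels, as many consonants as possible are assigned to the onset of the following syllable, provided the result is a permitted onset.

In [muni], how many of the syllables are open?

Nuclei (vowels): u, i → 2 syllables.
/u…i/ gap (V1→V2): /n/ is a single consonant, so it becomes the next onset.
Putting it together: mu.ni.
Classifying each syllable: /mu/ (open), /ni/ (open).
Open syllables: 2.

2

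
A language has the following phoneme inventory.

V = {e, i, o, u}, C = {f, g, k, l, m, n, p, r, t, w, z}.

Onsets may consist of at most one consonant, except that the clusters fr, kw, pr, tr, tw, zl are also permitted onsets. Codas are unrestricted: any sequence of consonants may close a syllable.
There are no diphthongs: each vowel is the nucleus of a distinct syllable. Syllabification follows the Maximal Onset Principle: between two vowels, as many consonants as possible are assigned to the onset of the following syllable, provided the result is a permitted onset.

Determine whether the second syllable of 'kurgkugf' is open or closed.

closed

Vowels present: u, u; each is a nucleus, giving 2 syllables.
/u…u/ gap (V1→V2): /rgk/ splits as /rg/ + /k/ (/k/ is the longest suffix that is a licit onset).
Result: kurg.kugf.
Syllable 2 is /kugf/ with coda /gf/, so it is closed.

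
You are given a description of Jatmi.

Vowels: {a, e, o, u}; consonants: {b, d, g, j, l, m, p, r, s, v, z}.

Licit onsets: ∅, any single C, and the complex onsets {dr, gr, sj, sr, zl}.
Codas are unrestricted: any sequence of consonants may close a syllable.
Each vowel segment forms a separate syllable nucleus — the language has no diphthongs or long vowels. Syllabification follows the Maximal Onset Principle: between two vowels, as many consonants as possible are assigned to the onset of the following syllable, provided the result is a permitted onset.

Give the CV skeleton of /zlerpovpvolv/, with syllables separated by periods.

Vowels present: e, o, o; each is a nucleus, giving 3 syllables.
V1 /e/ – V2 /o/: /rp/ — longest licit onset from the right is /p/, leaving /r/ as coda.
V2 /o/ – V3 /o/: cluster /vpv/ — the longest permitted-onset suffix is /v/; onset = /v/, preceding coda = /vp/.
Putting it together: zler.povp.volv.
Mapping each syllable to C/V: /zler/ → CCVC, /povp/ → CVCC, /volv/ → CVCC.

CCVC.CVCC.CVCC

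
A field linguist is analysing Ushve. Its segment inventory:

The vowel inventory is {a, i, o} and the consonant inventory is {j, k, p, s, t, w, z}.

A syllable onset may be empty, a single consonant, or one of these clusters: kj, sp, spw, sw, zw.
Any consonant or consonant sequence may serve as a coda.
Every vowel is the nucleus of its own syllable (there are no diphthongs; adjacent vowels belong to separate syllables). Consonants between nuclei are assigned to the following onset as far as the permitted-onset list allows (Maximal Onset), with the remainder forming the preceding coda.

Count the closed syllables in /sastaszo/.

2

Vowels present: a, a, o; each is a nucleus, giving 3 syllables.
σ1/σ2 boundary: cluster /st/ — the longest permitted-onset suffix is /t/; onset = /t/, preceding coda = /s/.
σ2/σ3 boundary: cluster /sz/ — the longest permitted-onset suffix is /z/; onset = /z/, preceding coda = /s/.
So the parse is sas.tas.zo.
Classifying each syllable: /sas/ (closed), /tas/ (closed), /zo/ (open).
Closed syllables: 2.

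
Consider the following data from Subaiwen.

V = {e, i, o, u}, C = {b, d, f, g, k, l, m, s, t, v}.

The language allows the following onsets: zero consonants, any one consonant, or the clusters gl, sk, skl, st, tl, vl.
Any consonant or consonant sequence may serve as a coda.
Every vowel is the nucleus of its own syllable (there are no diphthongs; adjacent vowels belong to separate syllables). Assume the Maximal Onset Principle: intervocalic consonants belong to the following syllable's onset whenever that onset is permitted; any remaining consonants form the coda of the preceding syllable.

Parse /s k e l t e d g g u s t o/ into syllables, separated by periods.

skel.tedg.gu.sto

Nuclei (vowels): e, e, u, o → 4 syllables.
σ1/σ2 boundary: /lt/ splits as /l/ + /t/ (/t/ is the longest suffix that is a licit onset).
σ2/σ3 boundary: cluster /dgg/ — the longest permitted-onset suffix is /g/; onset = /g/, preceding coda = /dg/.
σ3/σ4 boundary: /st/ is a licit onset in full, so it all attaches to the next syllable.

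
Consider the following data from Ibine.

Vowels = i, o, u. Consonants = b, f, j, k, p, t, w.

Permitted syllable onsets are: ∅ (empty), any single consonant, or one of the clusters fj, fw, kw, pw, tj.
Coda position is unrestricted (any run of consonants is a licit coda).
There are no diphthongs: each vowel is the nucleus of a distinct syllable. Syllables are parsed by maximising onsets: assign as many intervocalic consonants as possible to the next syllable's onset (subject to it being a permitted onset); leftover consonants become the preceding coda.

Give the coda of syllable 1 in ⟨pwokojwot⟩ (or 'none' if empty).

Nuclei (vowels): o, o, o → 3 syllables.
/o…o/ gap (V1→V2): /k/ → onset of the next syllable (single consonants are always licit onsets).
/o…o/ gap (V2→V3): /jw/ — longest licit onset from the right is /w/, leaving /j/ as coda.
So the parse is pwo.koj.wot.
Syllable 1 is /pwo/: onset /pw/, nucleus /o/, coda ∅.

none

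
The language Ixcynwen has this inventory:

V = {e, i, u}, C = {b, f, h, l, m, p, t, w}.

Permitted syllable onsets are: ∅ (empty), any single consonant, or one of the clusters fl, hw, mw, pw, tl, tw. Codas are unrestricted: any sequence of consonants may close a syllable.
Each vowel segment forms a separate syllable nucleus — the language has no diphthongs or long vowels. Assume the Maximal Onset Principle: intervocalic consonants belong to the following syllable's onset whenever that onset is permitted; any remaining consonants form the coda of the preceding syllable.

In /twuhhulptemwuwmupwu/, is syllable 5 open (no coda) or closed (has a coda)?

open

Nuclei (vowels): u, u, e, u, u, u → 6 syllables.
V1 /u/ – V2 /u/: /hh/; trying suffixes from longest down, /h/ is the first permitted one, so coda /h/ | onset /h/.
V2 /u/ – V3 /e/: /lpt/ splits as /lp/ + /t/ (/t/ is the longest suffix that is a licit onset).
V3 /e/ – V4 /u/: cluster /mw/ — /mw/ is itself a permitted onset, so the whole cluster goes right; preceding coda = ∅.
V4 /u/ – V5 /u/: /wm/ — longest licit onset from the right is /m/, leaving /w/ as coda.
V5 /u/ – V6 /u/: /pw/ — entire cluster is a permitted onset → onset /pw/, coda ∅.
Syllabification: twuh.hulp.te.mwuw.mu.pwu.
Syllable 5 is /mu/; it ends in its nucleus with no coda, so it is open.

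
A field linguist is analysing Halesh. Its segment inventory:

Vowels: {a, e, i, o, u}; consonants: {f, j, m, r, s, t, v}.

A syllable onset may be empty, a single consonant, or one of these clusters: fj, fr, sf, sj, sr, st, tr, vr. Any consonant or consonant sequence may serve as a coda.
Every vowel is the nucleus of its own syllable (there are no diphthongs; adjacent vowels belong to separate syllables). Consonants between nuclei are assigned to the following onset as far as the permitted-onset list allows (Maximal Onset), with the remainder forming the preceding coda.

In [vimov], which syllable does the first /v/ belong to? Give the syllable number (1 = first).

1

Vowels present: i, o; each is a nucleus, giving 2 syllables.
σ1/σ2 boundary: /m/ → onset of the next syllable (single consonants are always licit onsets).
Putting it together: vi.mov.
The first /v/ is in the onset of syllable 1 (/vi/).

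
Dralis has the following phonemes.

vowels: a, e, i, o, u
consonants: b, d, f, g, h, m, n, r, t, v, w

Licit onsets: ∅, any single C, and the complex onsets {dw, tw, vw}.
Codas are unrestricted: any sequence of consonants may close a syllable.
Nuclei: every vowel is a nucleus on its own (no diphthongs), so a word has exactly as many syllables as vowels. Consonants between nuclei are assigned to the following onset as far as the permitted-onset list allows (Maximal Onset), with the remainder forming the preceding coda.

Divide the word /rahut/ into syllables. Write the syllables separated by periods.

Nuclei (vowels): a, u → 2 syllables.
V1 /a/ – V2 /u/: /h/ is a single consonant, so it becomes the next onset.

ra.hut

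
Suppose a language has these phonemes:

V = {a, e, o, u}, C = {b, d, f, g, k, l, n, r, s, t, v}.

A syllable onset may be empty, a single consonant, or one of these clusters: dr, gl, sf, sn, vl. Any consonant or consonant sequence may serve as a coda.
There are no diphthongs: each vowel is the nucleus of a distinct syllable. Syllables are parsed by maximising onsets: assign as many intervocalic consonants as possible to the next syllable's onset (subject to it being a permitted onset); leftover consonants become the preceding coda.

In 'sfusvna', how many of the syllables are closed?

Nuclei (vowels): u, a → 2 syllables.
Between /u/ (V1) and /a/ (V2): /svn/ splits as /sv/ + /n/ (/n/ is the longest suffix that is a licit onset).
So the parse is sfusv.na.
Classifying each syllable: /sfusv/ (closed), /na/ (open).
Closed syllables: 1.

1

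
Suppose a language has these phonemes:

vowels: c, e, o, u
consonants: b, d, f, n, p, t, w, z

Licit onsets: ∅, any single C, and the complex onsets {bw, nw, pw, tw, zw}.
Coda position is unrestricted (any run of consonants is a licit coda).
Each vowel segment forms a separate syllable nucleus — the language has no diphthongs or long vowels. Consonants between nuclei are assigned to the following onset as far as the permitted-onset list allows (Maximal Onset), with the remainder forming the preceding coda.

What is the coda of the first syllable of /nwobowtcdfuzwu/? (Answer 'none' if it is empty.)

Nuclei (vowels): o, o, c, u, u → 5 syllables.
σ1/σ2 boundary: just /b/ — single C goes to the following onset.
σ2/σ3 boundary: /wt/; trying suffixes from longest down, /t/ is the first permitted one, so coda /w/ | onset /t/.
σ3/σ4 boundary: /df/ — longest licit onset from the right is /f/, leaving /d/ as coda.
σ4/σ5 boundary: /zw/ — entire cluster is a permitted onset → onset /zw/, coda ∅.
So the parse is nwo.bow.tcd.fu.zwu.
Syllable 1 is /nwo/: onset /nw/, nucleus /o/, coda ∅.

none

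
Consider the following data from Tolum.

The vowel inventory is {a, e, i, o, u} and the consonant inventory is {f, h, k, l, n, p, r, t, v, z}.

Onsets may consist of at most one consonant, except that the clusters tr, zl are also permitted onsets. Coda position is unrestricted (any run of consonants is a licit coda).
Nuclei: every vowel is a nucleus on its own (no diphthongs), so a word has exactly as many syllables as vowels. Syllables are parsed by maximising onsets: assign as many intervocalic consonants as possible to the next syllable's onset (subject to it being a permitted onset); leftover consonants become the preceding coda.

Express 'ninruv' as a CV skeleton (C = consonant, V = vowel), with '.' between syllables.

Nuclei (vowels): i, u → 2 syllables.
σ1/σ2 boundary: /nr/ splits as /n/ + /r/ (/r/ is the longest suffix that is a licit onset).
Result: nin.ruv.
Mapping each syllable to C/V: /nin/ → CVC, /ruv/ → CVC.

CVC.CVC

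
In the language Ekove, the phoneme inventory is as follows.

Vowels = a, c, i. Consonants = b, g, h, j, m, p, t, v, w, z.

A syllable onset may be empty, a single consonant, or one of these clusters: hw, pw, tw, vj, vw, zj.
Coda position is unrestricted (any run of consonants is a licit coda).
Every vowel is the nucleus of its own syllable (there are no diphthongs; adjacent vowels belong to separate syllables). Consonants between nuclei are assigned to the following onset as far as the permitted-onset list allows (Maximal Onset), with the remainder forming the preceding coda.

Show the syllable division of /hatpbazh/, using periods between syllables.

hatp.bazh

Vowels present: a, a; each is a nucleus, giving 2 syllables.
V1 /a/ – V2 /a/: /tpb/ splits as /tp/ + /b/ (/b/ is the longest suffix that is a licit onset).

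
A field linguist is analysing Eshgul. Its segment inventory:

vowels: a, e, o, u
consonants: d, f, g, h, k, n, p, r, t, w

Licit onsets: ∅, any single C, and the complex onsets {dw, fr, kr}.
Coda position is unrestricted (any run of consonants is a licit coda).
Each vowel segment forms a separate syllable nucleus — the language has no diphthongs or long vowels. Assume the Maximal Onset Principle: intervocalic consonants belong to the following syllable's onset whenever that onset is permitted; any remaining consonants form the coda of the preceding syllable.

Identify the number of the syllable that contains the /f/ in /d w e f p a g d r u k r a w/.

1

The vowels are e, a, u, a — 4 nuclei, so 4 syllables.
/e…a/ gap (V1→V2): /fp/ splits as /f/ + /p/ (/p/ is the longest suffix that is a licit onset).
/a…u/ gap (V2→V3): /gdr/ splits as /gd/ + /r/ (/r/ is the longest suffix that is a licit onset).
/u…a/ gap (V3→V4): /kr/ is a licit onset in full, so it all attaches to the next syllable.
Syllabification: dwef.pagd.ru.kraw.
The /f/ is in the coda of syllable 1 (/dwef/).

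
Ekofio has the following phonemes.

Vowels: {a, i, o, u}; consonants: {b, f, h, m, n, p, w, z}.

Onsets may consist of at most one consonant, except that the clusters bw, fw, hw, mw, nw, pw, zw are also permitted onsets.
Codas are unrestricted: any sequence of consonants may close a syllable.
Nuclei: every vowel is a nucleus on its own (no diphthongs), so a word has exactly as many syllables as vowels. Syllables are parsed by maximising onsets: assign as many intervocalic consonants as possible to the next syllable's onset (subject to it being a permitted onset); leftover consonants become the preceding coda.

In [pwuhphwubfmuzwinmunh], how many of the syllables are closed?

4

Vowels present: u, u, u, i, u; each is a nucleus, giving 5 syllables.
Between /u/ (V1) and /u/ (V2): cluster /hphw/ — the longest permitted-onset suffix is /hw/; onset = /hw/, preceding coda = /hp/.
Between /u/ (V2) and /u/ (V3): /bfm/ splits as /bf/ + /m/ (/m/ is the longest suffix that is a licit onset).
Between /u/ (V3) and /i/ (V4): cluster /zw/ — /zw/ is itself a permitted onset, so the whole cluster goes right; preceding coda = ∅.
Between /i/ (V4) and /u/ (V5): /nm/; trying suffixes from longest down, /m/ is the first permitted one, so coda /n/ | onset /m/.
So the parse is pwuhp.hwubf.mu.zwin.munh.
Classifying each syllable: /pwuhp/ (closed), /hwubf/ (closed), /mu/ (open), /zwin/ (closed), /munh/ (closed).
Closed syllables: 4.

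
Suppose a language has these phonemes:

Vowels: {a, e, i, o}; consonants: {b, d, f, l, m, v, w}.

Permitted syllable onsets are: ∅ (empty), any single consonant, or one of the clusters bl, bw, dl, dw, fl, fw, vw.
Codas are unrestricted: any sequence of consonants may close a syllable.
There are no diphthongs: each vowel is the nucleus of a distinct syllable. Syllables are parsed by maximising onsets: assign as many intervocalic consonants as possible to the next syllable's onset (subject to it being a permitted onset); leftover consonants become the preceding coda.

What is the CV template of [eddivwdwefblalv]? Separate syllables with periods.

VC.CVCC.CCVC.CCVCC

Vowels present: e, i, e, a; each is a nucleus, giving 4 syllables.
V1 /e/ – V2 /i/: /dd/ splits as /d/ + /d/ (/d/ is the longest suffix that is a licit onset).
V2 /i/ – V3 /e/: /vwdw/ splits as /vw/ + /dw/ (/dw/ is the longest suffix that is a licit onset).
V3 /e/ – V4 /a/: /fbl/ — longest licit onset from the right is /bl/, leaving /f/ as coda.
Result: ed.divw.dwef.blalv.
Mapping each syllable to C/V: /ed/ → VC, /divw/ → CVCC, /dwef/ → CCVC, /blalv/ → CCVCC.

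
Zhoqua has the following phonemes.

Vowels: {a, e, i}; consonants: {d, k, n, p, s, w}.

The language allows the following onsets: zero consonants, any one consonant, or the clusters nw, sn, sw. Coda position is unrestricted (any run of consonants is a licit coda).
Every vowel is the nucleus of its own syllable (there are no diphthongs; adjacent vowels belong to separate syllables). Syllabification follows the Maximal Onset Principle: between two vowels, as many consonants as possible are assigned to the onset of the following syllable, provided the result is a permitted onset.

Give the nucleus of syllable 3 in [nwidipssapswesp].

a

Vowels present: i, i, a, e; each is a nucleus, giving 4 syllables.
The third nucleus (vowel 3 from the left) is /a/.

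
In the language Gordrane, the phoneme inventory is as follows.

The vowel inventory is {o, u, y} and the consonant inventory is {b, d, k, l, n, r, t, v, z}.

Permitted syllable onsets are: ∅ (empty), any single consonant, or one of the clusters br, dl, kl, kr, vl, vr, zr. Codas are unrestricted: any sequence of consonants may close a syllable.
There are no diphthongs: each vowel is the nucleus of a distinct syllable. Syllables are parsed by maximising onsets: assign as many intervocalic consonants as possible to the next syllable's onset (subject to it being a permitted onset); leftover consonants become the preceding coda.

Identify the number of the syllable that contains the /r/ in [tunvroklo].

2

Nuclei (vowels): u, o, o → 3 syllables.
V1 /u/ – V2 /o/: /nvr/ — longest licit onset from the right is /vr/, leaving /n/ as coda.
V2 /o/ – V3 /o/: cluster /kl/ — /kl/ is itself a permitted onset, so the whole cluster goes right; preceding coda = ∅.
Putting it together: tun.vro.klo.
The /r/ is in the onset of syllable 2 (/vro/).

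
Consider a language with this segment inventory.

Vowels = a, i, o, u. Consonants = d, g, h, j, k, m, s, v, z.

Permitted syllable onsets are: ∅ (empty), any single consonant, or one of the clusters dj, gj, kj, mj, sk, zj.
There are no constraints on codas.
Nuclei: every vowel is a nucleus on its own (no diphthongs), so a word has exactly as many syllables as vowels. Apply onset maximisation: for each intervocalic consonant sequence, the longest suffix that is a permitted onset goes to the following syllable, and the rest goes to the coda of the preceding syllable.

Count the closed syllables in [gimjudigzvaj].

Nuclei (vowels): i, u, i, a → 4 syllables.
/i…u/ gap (V1→V2): cluster /mj/ — /mj/ is itself a permitted onset, so the whole cluster goes right; preceding coda = ∅.
/u…i/ gap (V2→V3): /d/ → onset of the next syllable (single consonants are always licit onsets).
/i…a/ gap (V3→V4): /gzv/; trying suffixes from longest down, /v/ is the first permitted one, so coda /gz/ | onset /v/.
Syllabification: gi.mju.digz.vaj.
Classifying each syllable: /gi/ (open), /mju/ (open), /digz/ (closed), /vaj/ (closed).
Closed syllables: 2.

2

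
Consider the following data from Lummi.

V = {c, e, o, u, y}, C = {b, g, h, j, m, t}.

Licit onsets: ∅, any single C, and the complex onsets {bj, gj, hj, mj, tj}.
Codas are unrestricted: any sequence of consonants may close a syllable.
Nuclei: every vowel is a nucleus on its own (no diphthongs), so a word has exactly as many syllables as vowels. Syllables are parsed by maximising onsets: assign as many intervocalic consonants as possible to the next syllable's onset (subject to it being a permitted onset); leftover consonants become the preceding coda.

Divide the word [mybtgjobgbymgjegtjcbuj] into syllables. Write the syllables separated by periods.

Nuclei (vowels): y, o, y, e, c, u → 6 syllables.
Between /y/ (V1) and /o/ (V2): cluster /btgj/ — the longest permitted-onset suffix is /gj/; onset = /gj/, preceding coda = /bt/.
Between /o/ (V2) and /y/ (V3): cluster /bgb/ — the longest permitted-onset suffix is /b/; onset = /b/, preceding coda = /bg/.
Between /y/ (V3) and /e/ (V4): cluster /mgj/ — the longest permitted-onset suffix is /gj/; onset = /gj/, preceding coda = /m/.
Between /e/ (V4) and /c/ (V5): /gtj/; trying suffixes from longest down, /tj/ is the first permitted one, so coda /g/ | onset /tj/.
Between /c/ (V5) and /u/ (V6): /b/ is a single consonant, so it becomes the next onset.

mybt.gjobg.bym.gjeg.tjc.buj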